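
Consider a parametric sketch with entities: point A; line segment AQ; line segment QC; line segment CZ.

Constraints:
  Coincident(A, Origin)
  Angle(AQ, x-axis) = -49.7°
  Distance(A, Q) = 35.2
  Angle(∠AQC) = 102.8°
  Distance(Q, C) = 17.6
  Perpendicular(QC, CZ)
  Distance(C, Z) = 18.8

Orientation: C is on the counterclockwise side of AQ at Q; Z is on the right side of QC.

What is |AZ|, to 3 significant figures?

58.9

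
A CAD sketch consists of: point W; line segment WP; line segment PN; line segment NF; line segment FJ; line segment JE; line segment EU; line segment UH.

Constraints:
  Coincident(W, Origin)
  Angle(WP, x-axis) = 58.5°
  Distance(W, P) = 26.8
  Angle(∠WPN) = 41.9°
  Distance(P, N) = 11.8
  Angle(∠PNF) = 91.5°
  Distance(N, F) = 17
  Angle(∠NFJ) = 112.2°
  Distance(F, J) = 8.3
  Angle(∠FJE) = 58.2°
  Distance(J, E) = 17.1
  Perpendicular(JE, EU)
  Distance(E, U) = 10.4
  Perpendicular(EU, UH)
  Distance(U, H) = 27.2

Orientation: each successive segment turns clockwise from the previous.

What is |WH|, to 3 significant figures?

15.3

JE ⟂ EU, so EU runs at -87.7°; with |EU| = 10.4, U = (12.3, 4.91). EU ⟂ UH, so UH runs at -178°; with |UH| = 27.2, H = (-14.8, 3.82). Then |WH| = |H − W| = 15.3.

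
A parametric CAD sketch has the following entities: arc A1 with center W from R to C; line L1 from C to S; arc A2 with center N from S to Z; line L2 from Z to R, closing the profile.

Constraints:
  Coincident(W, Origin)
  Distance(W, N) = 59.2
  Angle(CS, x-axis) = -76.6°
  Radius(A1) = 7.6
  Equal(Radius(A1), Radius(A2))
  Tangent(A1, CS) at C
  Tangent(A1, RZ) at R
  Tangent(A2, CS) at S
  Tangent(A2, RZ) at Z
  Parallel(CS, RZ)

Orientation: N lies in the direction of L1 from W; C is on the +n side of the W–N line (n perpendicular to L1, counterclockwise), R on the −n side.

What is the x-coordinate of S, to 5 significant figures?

21.113

Tangency of A1 to both parallel lines with radius 7.6 puts C and R at W ± 7.6·n: C = (7.3931, 1.7613), R = (-7.3931, -1.7613). Equal radii place S and Z the same way about N: S = N + 7.6·n = (21.113, -55.827), Z = N − 7.6·n = (6.3264, -59.350). So S.x = 21.113.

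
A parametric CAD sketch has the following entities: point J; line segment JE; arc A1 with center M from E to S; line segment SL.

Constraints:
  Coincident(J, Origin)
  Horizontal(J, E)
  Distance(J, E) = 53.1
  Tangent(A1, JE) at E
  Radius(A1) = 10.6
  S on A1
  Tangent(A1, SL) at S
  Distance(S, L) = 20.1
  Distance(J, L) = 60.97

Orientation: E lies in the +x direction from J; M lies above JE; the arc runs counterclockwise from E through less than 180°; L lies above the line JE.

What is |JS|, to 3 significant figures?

64.1

J is at the origin; J and E share the same y with |JE| = 53.1 and E on the +x side, so E = (53.1, 0.00). A1 meets JE tangentially, so ME is at right angles to JE, so M = E + (0, 10.6) = (53.1, 10.6). Since MS ⟂ SL (tangency), |ML| = √(10.6² + 20.1²) = 22.7 regardless of where S sits on A1. So L lies on both circle(J, 60.97) and circle(M, 22.7); the above-JE intersection is L = (51.1, 33.2). S is the foot of the tangent from L: S = (62.0, 16.3).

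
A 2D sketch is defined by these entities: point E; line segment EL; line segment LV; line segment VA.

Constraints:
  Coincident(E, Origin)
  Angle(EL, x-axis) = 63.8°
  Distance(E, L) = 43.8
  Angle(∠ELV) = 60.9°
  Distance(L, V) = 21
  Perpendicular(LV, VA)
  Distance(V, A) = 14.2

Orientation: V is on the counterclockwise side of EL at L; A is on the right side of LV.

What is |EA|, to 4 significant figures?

52.47

E is at the origin; EL runs at 63.8° with length 43.8, so L = 43.8·(cos 63.8°, sin 63.8°) = (19.34, 39.30). ∠ELV = 60.9°, so LV runs at 63.8° + (180° − 60.9°) = 182.9° from the x-axis; with |LV| = 21.0, V = L + 21.0·(cos 182.9°, sin 182.9°) = (-1.635, 38.24). LV is perpendicular to VA; with |VA| = 14.2 on the right of LV, A = V + 14.2·(-0.05059, 0.9987) = (-2.354, 52.42). Then |EA| = |A − E| = 52.47.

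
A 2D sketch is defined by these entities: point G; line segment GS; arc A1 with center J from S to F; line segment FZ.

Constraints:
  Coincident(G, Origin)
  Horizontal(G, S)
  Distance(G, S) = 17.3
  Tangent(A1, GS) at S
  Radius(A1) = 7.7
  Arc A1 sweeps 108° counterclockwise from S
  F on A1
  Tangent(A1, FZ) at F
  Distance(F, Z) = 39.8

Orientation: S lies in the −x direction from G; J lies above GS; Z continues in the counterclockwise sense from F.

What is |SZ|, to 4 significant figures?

48.19

G is at the origin; G and S share the same y with |GS| = 17.3 and S on the −x side, so S = (-17.30, 0.000). A1 meets GS tangentially, so JS is at right angles to GS, so J = S + (0, 7.7) = (-17.30, 7.700). On A1, S sits at bearing -90° from J; a 108° counterclockwise sweep puts F at bearing 18°, so F = J + 7.7·(cos 18°, sin 18°) = (-9.977, 10.08). Since A1 is tangent to FZ there, JF ⟂ FZ, so FZ runs along (−sin 18°, cos 18°); with |FZ| = 39.8, Z = (-22.28, 47.93). Then |SZ| = |Z − S| = 48.19.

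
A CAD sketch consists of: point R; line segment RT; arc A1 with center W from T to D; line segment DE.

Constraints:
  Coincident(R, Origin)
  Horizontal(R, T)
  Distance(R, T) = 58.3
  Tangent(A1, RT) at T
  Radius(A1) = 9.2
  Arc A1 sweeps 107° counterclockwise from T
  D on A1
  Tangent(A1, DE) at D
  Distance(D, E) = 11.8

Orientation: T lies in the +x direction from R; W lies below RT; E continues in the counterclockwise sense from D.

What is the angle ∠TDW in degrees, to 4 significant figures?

36.50°

R is at the origin; R and T share the same y with |RT| = 58.3 and T on the +x side, so T = (58.30, 0.000). Since A1 is tangent to RT there, WT ⟂ RT, so W = T + (0, -9.2) = (58.30, -9.200). On A1, T sits at bearing 90° from W; a 107° counterclockwise sweep puts D at bearing 197°, so D = W + 9.2·(cos 197°, sin 197°) = (49.50, -11.89). Then cos ∠TDW = DT·DW / (|DT||DW|), giving 36.50°.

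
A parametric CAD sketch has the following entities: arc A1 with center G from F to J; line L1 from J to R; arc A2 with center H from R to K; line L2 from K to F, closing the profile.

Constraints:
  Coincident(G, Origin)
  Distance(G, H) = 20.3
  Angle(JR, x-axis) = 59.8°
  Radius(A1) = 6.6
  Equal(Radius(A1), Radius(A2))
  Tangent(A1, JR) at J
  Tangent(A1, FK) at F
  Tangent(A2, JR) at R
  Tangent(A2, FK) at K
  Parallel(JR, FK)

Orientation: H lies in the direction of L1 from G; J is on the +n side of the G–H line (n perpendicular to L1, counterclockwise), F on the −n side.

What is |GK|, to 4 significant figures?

21.35

Tangency of A1 to both parallel lines with radius 6.6 puts J and F at G ± 6.6·n: J = (-5.704, 3.320), F = (5.704, -3.320). Equal radii place R and K the same way about H: R = H + 6.6·n = (4.507, 20.86), K = H − 6.6·n = (15.92, 14.22). Then |GK| = |K − G| = 21.35.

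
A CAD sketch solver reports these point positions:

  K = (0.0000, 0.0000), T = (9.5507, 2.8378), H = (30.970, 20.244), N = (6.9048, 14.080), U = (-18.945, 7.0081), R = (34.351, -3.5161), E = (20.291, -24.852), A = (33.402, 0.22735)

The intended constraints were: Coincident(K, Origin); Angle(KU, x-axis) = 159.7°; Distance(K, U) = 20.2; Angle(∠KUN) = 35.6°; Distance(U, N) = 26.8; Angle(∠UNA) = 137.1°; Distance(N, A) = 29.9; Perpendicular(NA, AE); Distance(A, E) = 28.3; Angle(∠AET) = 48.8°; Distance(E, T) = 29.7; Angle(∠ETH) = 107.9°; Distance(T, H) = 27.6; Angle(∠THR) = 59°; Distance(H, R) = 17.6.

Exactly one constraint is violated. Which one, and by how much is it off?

Distance(H, R) = 17.6 — off by 6.40.

K = (0.00, 0.00) ✓; KU at 159.7° ✓; |KU| = 20.20 ✓; ∠KUN = 35.60° ✓; |UN| = 26.80 ✓; ∠UNA = 137.1° ✓; |NA| = 29.90 ✓; ∠(NA, AE) = 90.00° ✓; |AE| = 28.30 ✓; ∠AET = 48.80° ✓; |ET| = 29.70 ✓; ∠ETH = 107.9° ✓; |TH| = 27.60 ✓; ∠THR = 59.00° ✓; |HR| = 24.00 ✗.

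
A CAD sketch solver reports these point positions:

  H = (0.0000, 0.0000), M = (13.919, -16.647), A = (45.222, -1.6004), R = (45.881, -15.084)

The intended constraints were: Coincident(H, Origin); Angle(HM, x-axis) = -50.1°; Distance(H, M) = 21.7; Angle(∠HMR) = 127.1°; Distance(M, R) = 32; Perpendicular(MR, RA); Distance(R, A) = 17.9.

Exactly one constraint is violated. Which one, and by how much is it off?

Distance(R, A) = 17.9 — off by 4.40.

H = (0.00, 0.00) ✓; HM at -50.10° ✓; |HM| = 21.70 ✓; ∠HMR = 127.1° ✓; |MR| = 32.00 ✓; ∠(MR, RA) = 90.00° ✓; |RA| = 13.50 ✗.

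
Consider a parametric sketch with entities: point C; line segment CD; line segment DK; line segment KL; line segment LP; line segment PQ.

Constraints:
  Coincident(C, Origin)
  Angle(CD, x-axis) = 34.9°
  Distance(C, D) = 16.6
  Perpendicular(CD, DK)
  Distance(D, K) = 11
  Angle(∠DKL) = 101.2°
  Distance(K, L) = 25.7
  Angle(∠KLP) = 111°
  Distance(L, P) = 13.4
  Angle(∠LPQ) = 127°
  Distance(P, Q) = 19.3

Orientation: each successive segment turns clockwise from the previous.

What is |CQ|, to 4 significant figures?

16.08

∠KLP = 111.0° gives LP at 157.1° from the x-axis; with |LP| = 13.4, P = (-10.26, -12.83). ∠LPQ = 127.0° gives PQ at 104.1° from the x-axis; with |PQ| = 19.3, Q = (-14.96, 5.891). Then |CQ| = |Q − C| = 16.08.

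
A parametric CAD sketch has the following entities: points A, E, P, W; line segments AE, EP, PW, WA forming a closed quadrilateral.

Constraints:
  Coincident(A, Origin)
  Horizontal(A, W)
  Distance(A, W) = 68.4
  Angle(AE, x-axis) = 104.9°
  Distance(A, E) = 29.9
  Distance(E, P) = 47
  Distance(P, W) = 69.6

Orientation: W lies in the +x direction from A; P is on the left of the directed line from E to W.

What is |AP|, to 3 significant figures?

64.8

A is at the origin; A and W share the same y with |AW| = 68.4 and W in +x, so W = (68.4, 0). AE runs at 104.9° with |AE| = 29.9, so E = (-7.69, 28.9). P is determined by |EP| = 47.0 and |PW| = 69.6 together: it lies at the intersection of circle(E, 47.0) and circle(W, 69.6). With |EW| = 81.4, the foot of the radical line on EW is 24.5 from E and the perpendicular offset is √(47.0² − 24.5²) = 40.1. Taking the left-of-EW solution: P = (29.5, 57.7).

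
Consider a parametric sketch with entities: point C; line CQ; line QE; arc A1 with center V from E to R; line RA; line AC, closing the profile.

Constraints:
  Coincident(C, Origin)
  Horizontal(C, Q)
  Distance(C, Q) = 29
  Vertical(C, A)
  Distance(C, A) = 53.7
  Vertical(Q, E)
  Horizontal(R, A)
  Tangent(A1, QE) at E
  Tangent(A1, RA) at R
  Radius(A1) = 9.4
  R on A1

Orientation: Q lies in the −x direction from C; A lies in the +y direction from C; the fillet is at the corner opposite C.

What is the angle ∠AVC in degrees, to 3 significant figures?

91.8°

C is at the origin; CQ is horizontal with |CQ| = 29.0 and Q on the −x side, so Q = (-29.0, 0.00). CA is vertical with |CA| = 53.7 and A on the +y side, so A = (0.00, 53.7). The virtual corner opposite C is at (-29.0, 53.7). A1 meets QE tangentially, so VE is at right angles to QE and tangency of A1 to RA means the radius VR is perpendicular to RA, with radius 9.4, so the center V sits 9.4 in from both sides at V = (-19.6, 44.3). Then cos ∠AVC = VA·VC / (|VA||VC|), giving 91.8°.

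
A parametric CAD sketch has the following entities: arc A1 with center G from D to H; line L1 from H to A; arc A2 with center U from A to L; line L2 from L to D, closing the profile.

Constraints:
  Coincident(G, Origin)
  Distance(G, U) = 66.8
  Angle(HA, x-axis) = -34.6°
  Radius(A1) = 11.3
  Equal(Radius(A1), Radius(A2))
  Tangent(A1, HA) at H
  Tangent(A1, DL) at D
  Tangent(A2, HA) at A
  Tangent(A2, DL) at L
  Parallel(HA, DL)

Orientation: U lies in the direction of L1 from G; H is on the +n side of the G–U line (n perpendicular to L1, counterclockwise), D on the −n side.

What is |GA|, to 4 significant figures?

67.75

Tangency of A1 to both parallel lines with radius 11.3 puts H and D at G ± 11.3·n: H = (6.417, 9.301), D = (-6.417, -9.301). Equal radii place A and L the same way about U: A = U + 11.3·n = (61.40, -28.63), L = U − 11.3·n = (48.57, -47.23). Then |GA| = |A − G| = 67.75.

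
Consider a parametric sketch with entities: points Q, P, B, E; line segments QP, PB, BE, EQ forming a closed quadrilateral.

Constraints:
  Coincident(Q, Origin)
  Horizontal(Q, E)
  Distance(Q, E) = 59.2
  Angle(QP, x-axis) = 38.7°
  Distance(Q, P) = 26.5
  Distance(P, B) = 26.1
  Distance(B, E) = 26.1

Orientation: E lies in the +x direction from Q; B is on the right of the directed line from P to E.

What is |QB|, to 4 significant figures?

34.33

Checks: |PB| = 26.10 ✓; |BE| = 26.10 ✓.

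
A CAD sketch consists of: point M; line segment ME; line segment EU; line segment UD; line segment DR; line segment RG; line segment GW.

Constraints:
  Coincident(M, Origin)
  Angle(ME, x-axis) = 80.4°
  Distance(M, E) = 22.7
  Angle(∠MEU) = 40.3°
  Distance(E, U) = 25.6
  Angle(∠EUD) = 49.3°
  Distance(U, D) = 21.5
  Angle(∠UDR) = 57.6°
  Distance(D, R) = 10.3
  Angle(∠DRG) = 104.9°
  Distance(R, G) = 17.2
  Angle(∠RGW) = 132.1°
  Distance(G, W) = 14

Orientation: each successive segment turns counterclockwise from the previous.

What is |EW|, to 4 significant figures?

36.68

M is at the origin; ME runs at 80.4° with length 22.7, so E = (3.786, 22.38). ∠MEU = 40.3° gives EU at -139.9° from the x-axis; with |EU| = 25.6, U = (-15.80, 5.893). ∠EUD = 49.3° gives UD at -9.200° from the x-axis; with |UD| = 21.5, D = (5.427, 2.455). ∠UDR = 57.6° gives DR at 113.2° from the x-axis; with |DR| = 10.3, R = (1.369, 11.92). ∠DRG = 104.9° gives RG at -171.7° from the x-axis; with |RG| = 17.2, G = (-15.65, 9.439). ∠RGW = 132.1° gives GW at -123.8° from the x-axis; with |GW| = 14.0, W = (-23.44, -2.195). Then |EW| = |W − E| = 36.68.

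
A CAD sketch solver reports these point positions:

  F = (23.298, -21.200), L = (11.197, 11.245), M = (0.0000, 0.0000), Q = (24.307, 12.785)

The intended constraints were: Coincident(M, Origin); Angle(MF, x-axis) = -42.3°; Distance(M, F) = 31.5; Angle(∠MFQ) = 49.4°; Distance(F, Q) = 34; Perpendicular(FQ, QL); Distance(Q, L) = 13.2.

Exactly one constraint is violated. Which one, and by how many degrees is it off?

Perpendicular(FQ, QL) — off by 8.40°.

M = (0.00, 0.00) ✓; MF at -42.30° ✓; |MF| = 31.50 ✓; ∠MFQ = 49.40° ✓; |FQ| = 34.00 ✓; ∠(FQ, QL) = 98.40° ✗; |QL| = 13.20 ✓.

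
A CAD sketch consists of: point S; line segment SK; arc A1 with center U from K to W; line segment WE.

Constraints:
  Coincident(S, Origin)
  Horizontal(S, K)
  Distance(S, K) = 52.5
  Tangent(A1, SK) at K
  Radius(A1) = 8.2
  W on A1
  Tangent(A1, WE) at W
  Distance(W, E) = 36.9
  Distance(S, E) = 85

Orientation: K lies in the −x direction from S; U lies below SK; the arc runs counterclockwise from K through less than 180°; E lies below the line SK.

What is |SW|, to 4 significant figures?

60.02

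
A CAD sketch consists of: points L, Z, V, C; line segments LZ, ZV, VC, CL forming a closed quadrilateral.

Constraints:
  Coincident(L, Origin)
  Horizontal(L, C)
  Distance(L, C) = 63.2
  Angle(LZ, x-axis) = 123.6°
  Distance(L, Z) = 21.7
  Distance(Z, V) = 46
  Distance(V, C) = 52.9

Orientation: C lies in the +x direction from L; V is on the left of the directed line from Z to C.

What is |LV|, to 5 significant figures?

49.029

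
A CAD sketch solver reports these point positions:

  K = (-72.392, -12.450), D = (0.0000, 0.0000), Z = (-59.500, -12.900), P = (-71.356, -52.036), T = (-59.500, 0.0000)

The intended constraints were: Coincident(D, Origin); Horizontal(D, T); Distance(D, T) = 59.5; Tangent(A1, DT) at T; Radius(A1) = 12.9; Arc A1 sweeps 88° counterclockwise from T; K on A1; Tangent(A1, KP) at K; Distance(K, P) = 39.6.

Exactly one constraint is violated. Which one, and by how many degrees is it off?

Tangent(A1, KP) at K — off by 3.50°.

D = (0.00, 0.00) ✓; D.y = 0.00, T.y = 0.00 ✓; |DT| = 59.50 ✓; ∠(ZT, TD) = 90.00° ✓; |ZT| = 12.90 ✓; bearing(Z→K) − bearing(Z→T) = 88.00° ✓; |ZK| = 12.90 ✓; ∠(ZK, KP) = 86.50° ✗; |KP| = 39.60 ✓.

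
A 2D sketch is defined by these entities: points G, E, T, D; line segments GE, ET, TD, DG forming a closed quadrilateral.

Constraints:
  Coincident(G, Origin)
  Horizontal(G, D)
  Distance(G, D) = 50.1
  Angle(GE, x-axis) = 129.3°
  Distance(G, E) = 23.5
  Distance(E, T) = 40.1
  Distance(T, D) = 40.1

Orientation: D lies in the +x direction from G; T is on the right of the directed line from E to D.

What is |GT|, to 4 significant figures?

16.65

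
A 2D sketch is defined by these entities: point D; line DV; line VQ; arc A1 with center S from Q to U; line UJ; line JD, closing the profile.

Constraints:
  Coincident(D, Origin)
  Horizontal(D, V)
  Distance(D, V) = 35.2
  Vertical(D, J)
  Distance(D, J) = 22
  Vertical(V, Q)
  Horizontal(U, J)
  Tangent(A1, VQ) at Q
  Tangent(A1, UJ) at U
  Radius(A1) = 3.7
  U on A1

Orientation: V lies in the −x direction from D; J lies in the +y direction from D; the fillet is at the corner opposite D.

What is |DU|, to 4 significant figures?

38.42

D is at the origin; DV is horizontal with |DV| = 35.2 and V on the −x side, so V = (-35.20, 0.000). DJ is vertical with |DJ| = 22.0 and J on the +y side, so J = (0.000, 22.00). The virtual corner opposite D is at (-35.20, 22.00). The tangent condition forces SQ to be normal to VQ and since A1 is tangent to UJ there, SU ⟂ UJ, with radius 3.7, so the center S sits 3.7 in from both sides at S = (-31.50, 18.30). That places the tangent points at Q = (-35.20, 18.30) on VQ and U = (-31.50, 22.00) on UJ. Then |DU| = |U − D| = 38.42.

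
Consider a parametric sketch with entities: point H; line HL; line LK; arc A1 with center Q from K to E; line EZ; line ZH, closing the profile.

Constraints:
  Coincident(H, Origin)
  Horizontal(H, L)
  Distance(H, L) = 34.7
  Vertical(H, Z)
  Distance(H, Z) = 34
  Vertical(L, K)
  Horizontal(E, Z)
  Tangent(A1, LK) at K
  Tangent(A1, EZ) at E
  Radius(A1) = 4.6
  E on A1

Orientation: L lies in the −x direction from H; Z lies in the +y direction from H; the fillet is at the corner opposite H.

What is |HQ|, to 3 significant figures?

42.1

H is at the origin; H and L share the same y with |HL| = 34.7 and L on the −x side, so L = (-34.7, 0.00). H and Z share the same x with |HZ| = 34.0 and Z on the +y side, so Z = (0.00, 34.0). The virtual corner opposite H is at (-34.7, 34.0). Since A1 is tangent to LK there, QK ⟂ LK and tangency of A1 to EZ means the radius QE is perpendicular to EZ, with radius 4.6, so the center Q sits 4.6 in from both sides at Q = (-30.1, 29.4). Then |HQ| = |Q − H| = 42.1.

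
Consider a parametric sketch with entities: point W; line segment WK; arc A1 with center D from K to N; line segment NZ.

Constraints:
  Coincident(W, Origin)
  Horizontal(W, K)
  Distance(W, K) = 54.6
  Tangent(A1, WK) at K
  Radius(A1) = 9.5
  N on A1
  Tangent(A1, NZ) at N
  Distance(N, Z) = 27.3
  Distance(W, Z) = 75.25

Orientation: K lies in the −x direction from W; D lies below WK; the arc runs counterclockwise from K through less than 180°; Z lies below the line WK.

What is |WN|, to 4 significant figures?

64.68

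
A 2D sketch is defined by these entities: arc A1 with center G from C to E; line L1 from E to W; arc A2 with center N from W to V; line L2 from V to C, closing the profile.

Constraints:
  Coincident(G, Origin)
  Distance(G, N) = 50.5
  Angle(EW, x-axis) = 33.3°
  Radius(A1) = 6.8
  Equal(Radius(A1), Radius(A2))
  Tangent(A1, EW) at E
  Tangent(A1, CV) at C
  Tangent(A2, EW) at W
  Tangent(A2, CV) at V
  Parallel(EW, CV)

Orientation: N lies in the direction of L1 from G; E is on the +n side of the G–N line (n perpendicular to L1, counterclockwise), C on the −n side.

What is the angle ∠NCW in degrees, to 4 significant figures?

7.404°

Tangency of A1 to both parallel lines with radius 6.8 puts E and C at G ± 6.8·n: E = (-3.733, 5.683), C = (3.733, -5.683). Equal radii place W and V the same way about N: W = N + 6.8·n = (38.47, 33.41), V = N − 6.8·n = (45.94, 22.04). Then cos ∠NCW = CN·CW / (|CN||CW|), giving 7.404°.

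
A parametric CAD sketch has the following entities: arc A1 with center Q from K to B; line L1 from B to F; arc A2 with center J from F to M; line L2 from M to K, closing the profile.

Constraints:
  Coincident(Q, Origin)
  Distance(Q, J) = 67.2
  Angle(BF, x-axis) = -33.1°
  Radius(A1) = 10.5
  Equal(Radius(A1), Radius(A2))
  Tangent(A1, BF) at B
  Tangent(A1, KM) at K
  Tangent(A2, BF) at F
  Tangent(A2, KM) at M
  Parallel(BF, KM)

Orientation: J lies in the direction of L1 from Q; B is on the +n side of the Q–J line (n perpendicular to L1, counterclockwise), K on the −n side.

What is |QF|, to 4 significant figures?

68.02

The slot axis is L1's direction at -33.1°, so u = (cos -33.1°, sin -33.1°) = (0.8377, -0.5461) and n = (−sin -33.1°, cos -33.1°) = (0.5461, 0.8377). Q is at the origin and J lies 67.2 along u from Q, so J = 67.2·u = (56.29, -36.70). Tangency of A1 to both parallel lines with radius 10.5 puts B and K at Q ± 10.5·n: B = (5.734, 8.796), K = (-5.734, -8.796). Equal radii place F and M the same way about J: F = J + 10.5·n = (62.03, -27.90), M = J − 10.5·n = (50.56, -45.49). Then |QF| = |F − Q| = 68.02.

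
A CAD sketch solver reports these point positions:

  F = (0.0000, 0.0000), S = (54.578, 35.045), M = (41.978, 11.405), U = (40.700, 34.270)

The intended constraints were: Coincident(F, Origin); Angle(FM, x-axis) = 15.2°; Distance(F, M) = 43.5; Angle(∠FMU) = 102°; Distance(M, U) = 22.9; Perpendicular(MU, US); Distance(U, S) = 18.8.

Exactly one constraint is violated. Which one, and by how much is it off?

Distance(U, S) = 18.8 — off by 4.90.

F = (0.00, 0.00) ✓; FM at 15.20° ✓; |FM| = 43.50 ✓; ∠FMU = 102.0° ✓; |MU| = 22.90 ✓; ∠(MU, US) = 90.00° ✓; |US| = 13.90 ✗.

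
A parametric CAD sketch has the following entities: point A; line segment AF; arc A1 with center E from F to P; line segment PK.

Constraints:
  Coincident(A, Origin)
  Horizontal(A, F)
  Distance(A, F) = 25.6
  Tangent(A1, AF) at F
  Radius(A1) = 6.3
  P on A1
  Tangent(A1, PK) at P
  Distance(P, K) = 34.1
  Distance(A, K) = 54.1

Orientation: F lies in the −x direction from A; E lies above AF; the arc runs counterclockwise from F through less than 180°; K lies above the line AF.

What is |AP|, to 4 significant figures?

22.33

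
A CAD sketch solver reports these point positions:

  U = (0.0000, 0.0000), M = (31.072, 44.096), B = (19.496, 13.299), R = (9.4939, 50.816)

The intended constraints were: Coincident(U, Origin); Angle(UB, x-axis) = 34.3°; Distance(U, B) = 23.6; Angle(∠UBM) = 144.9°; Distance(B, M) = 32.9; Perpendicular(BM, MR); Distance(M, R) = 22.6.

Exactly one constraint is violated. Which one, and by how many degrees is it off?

Perpendicular(BM, MR) — off by 3.30°.

U = (0.00, 0.00) ✓; UB at 34.30° ✓; |UB| = 23.60 ✓; ∠UBM = 144.9° ✓; |BM| = 32.90 ✓; ∠(BM, MR) = 93.30° ✗; |MR| = 22.60 ✓.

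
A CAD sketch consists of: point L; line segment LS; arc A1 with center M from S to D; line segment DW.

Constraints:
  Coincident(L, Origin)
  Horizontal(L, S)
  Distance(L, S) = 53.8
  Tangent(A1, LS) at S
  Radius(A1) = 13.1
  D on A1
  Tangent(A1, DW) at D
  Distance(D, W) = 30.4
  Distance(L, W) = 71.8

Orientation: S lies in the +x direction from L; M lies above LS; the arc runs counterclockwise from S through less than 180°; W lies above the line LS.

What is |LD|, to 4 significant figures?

68.38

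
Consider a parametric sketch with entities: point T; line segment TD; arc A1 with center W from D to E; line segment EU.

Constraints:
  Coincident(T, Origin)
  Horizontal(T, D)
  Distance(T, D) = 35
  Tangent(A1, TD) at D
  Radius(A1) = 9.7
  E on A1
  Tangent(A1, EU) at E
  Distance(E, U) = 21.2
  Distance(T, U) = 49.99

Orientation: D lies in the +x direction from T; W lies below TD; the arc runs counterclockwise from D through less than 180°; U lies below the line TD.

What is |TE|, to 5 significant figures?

30.489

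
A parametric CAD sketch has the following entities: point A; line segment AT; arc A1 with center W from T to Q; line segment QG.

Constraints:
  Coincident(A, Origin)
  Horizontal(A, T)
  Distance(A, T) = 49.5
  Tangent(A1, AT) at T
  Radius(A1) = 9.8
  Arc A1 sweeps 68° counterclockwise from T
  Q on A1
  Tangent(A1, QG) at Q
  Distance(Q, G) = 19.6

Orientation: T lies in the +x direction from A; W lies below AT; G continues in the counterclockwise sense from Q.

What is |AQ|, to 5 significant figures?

40.876

Tangency of A1 to AT means the radius WT is perpendicular to AT, so W = T + (0, -9.8) = (49.500, -9.8000). On A1, T sits at bearing 90° from W; a 68° counterclockwise sweep puts Q at bearing 158°, so Q = W + 9.8·(cos 158°, sin 158°) = (40.414, -6.1289). Then |AQ| = |Q − A| = 40.876.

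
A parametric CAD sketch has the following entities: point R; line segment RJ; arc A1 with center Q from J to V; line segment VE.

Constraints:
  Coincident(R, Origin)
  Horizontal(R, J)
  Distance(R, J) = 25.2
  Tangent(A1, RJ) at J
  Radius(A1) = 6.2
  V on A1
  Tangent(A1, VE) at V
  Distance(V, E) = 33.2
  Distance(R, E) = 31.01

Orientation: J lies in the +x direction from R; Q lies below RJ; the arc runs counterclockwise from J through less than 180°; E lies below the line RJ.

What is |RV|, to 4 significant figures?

20.17

R is at the origin; RJ is horizontal with |RJ| = 25.2 and J on the +x side, so J = (25.20, 0.000). The tangent condition forces QJ to be normal to RJ, so Q = J + (0, -6.2) = (25.20, -6.200). Since QV ⟂ VE (tangency), |QE| = √(6.2² + 33.2²) = 33.77 regardless of where V sits on A1. So E lies on both circle(R, 31.01) and circle(Q, 33.77); the below-RJ intersection is E = (2.200, -30.93). V is the foot of the tangent from E: V = (19.96, -2.883).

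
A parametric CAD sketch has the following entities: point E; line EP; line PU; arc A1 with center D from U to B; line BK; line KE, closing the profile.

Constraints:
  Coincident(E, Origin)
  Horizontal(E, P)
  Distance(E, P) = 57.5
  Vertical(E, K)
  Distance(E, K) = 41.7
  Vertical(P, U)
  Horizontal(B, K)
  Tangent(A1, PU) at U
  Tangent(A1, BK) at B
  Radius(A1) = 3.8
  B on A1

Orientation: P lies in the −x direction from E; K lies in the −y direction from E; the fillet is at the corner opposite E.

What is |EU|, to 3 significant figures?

68.9

E is at the origin; EP is horizontal with |EP| = 57.5 and P on the −x side, so P = (-57.5, 0.00). EK is vertical with |EK| = 41.7 and K on the −y side, so K = (0.00, -41.7). The virtual corner opposite E is at (-57.5, -41.7). A1 meets PU tangentially, so DU is at right angles to PU and tangency of A1 to BK means the radius DB is perpendicular to BK, with radius 3.8, so the center D sits 3.8 in from both sides at D = (-53.7, -37.9). That places the tangent points at U = (-57.5, -37.9) on PU and B = (-53.7, -41.7) on BK. Then |EU| = |U − E| = 68.9.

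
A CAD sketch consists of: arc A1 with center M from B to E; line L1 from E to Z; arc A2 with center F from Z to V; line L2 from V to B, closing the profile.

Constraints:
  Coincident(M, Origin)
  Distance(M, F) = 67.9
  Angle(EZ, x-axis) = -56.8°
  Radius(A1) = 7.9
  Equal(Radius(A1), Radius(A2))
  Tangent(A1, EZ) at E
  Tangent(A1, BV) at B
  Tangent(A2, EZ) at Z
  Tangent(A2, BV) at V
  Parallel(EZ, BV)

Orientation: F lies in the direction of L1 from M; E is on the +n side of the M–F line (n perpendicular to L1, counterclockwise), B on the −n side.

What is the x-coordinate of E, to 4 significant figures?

6.610

M is at the origin and F lies 67.9 along u from M, so F = 67.9·u = (37.18, -56.82). Tangency of A1 to both parallel lines with radius 7.9 puts E and B at M ± 7.9·n: E = (6.610, 4.326), B = (-6.610, -4.326). So E.x = 6.610.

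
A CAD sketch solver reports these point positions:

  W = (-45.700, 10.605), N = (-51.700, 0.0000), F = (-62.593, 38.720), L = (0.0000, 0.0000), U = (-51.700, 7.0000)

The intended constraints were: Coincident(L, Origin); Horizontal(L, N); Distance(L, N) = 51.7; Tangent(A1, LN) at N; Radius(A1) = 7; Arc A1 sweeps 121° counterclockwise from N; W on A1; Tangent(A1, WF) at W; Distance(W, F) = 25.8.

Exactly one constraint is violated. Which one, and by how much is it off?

Distance(W, F) = 25.8 — off by 7.00.

L = (0.00, 0.00) ✓; L.y = 0.00, N.y = 0.00 ✓; |LN| = 51.70 ✓; ∠(UN, NL) = 90.00° ✓; |UN| = 7.000 ✓; bearing(U→W) − bearing(U→N) = 121.0° ✓; |UW| = 7.000 ✓; ∠(UW, WF) = 90.00° ✓; |WF| = 32.80 ✗.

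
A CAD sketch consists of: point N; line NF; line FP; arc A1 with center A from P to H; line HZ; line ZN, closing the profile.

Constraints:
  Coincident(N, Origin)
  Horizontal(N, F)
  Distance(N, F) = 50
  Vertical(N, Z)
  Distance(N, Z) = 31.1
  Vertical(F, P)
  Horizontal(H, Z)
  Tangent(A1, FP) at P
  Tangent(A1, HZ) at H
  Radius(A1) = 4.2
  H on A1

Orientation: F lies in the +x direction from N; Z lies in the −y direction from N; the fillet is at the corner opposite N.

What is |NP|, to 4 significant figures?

56.78

N is at the origin; NF is horizontal with |NF| = 50.0 and F on the +x side, so F = (50.00, 0.000). NZ is vertical with |NZ| = 31.1 and Z on the −y side, so Z = (0.000, -31.10). The virtual corner opposite N is at (50.00, -31.10). The tangent condition forces AP to be normal to FP and since A1 is tangent to HZ there, AH ⟂ HZ, with radius 4.2, so the center A sits 4.2 in from both sides at A = (45.80, -26.90). That places the tangent points at P = (50.00, -26.90) on FP and H = (45.80, -31.10) on HZ. Then |NP| = |P − N| = 56.78.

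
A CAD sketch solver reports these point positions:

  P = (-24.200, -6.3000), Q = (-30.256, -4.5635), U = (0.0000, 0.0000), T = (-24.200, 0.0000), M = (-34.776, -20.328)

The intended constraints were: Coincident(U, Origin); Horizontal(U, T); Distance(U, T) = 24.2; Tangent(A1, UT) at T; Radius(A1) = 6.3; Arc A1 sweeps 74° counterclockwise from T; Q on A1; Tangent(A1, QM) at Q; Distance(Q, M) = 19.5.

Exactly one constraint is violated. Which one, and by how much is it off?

Distance(Q, M) = 19.5 — off by 3.10.

U = (0.00, 0.00) ✓; U.y = 0.00, T.y = 0.00 ✓; |UT| = 24.20 ✓; ∠(PT, TU) = 90.00° ✓; |PT| = 6.300 ✓; bearing(P→Q) − bearing(P→T) = 74.00° ✓; |PQ| = 6.300 ✓; ∠(PQ, QM) = 90.00° ✓; |QM| = 16.40 ✗.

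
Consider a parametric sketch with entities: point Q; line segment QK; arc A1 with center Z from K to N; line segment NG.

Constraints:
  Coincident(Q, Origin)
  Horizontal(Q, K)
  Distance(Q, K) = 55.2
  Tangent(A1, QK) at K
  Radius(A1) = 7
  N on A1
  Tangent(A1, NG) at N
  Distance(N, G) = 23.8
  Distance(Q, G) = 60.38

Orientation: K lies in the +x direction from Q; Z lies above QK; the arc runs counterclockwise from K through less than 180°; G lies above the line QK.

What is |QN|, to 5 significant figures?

62.345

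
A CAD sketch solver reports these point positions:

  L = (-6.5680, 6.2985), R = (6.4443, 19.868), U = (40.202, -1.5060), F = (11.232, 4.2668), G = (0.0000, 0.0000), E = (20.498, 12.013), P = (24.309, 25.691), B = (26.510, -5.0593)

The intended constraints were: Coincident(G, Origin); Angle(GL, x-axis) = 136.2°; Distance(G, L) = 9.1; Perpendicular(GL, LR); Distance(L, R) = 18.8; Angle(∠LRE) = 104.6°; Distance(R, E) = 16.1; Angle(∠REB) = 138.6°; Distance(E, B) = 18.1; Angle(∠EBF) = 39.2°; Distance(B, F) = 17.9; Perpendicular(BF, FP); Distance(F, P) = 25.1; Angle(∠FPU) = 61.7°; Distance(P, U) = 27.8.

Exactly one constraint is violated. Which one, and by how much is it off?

Distance(P, U) = 27.8 — off by 3.70.

G = (0.00, 0.00) ✓; GL at 136.2° ✓; |GL| = 9.100 ✓; ∠(GL, LR) = 90.00° ✓; |LR| = 18.80 ✓; ∠LRE = 104.6° ✓; |RE| = 16.10 ✓; ∠REB = 138.6° ✓; |EB| = 18.10 ✓; ∠EBF = 39.20° ✓; |BF| = 17.90 ✓; ∠(BF, FP) = 90.00° ✓; |FP| = 25.10 ✓; ∠FPU = 61.70° ✓; |PU| = 31.50 ✗.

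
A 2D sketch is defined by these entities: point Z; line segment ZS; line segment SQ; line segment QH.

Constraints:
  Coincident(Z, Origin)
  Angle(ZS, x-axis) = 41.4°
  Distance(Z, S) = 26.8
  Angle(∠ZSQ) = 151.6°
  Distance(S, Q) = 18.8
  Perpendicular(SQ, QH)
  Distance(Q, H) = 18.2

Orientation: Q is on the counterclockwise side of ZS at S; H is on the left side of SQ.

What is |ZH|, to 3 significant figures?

42.7

Z is at the origin; ZS runs at 41.4° with length 26.8, so S = 26.8·(cos 41.4°, sin 41.4°) = (20.1, 17.7). ∠ZSQ = 151.6°, so SQ runs at 41.4° + (180° − 151.6°) = 69.8° from the x-axis; with |SQ| = 18.8, Q = S + 18.8·(cos 69.8°, sin 69.8°) = (26.6, 35.4). SQ ⟂ QH; with |QH| = 18.2 on the left of SQ, H = Q + 18.2·(-0.938, 0.345) = (9.51, 41.7). Then |ZH| = |H − Z| = 42.7.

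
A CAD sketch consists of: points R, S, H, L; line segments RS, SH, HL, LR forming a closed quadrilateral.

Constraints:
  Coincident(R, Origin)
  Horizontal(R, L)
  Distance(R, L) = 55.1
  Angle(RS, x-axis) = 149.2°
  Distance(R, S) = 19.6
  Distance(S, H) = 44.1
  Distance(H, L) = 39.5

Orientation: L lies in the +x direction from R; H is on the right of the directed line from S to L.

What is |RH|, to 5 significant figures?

24.638

R is at the origin; RL is horizontal with |RL| = 55.1 and L in +x, so L = (55.1, 0). RS runs at 149.2° with |RS| = 19.6, so S = (-16.836, 10.036). H is determined by |SH| = 44.1 and |HL| = 39.5 together: it lies at the intersection of circle(S, 44.1) and circle(L, 39.5). With |SL| = 72.632, the foot of the radical line on SL is 38.963 from S and the perpendicular offset is √(44.1² − 38.963²) = 20.656. Taking the right-of-SL solution: H = (18.900, -15.805).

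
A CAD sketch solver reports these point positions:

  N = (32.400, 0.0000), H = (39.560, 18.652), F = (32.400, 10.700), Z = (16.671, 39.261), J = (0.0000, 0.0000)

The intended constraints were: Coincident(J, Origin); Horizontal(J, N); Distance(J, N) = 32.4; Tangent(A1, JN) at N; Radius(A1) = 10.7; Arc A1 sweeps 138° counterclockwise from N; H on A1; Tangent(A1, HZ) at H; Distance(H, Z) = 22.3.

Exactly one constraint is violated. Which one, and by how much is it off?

Distance(H, Z) = 22.3 — off by 8.50.

J = (0.00, 0.00) ✓; J.y = 0.00, N.y = 0.00 ✓; |JN| = 32.40 ✓; ∠(FN, NJ) = 90.00° ✓; |FN| = 10.70 ✓; bearing(F→H) − bearing(F→N) = 138.0° ✓; |FH| = 10.70 ✓; ∠(FH, HZ) = 90.00° ✓; |HZ| = 30.80 ✗.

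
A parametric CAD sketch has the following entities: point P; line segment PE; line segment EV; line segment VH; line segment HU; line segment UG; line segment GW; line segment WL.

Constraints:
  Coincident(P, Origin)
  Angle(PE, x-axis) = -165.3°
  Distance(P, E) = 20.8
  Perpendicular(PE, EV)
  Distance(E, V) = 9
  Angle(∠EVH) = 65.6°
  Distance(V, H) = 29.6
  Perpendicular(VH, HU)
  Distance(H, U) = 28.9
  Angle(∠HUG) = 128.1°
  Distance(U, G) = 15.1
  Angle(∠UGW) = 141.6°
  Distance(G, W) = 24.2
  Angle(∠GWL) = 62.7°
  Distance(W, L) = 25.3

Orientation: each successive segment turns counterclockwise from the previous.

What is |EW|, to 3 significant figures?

31.6

P is at the origin; PE runs at -165.3° with length 20.8, so E = (-20.1, -5.28). PE is perpendicular to EV, so EV runs at -75.3°; with |EV| = 9.0, V = (-17.8, -14.0). ∠EVH = 65.6° gives VH at 39.1° from the x-axis; with |VH| = 29.6, H = (5.14, 4.68). VH ⟂ HU, so HU runs at 129°; with |HU| = 28.9, U = (-13.1, 27.1). ∠HUG = 128.1° gives UG at -179° from the x-axis; with |UG| = 15.1, G = (-28.2, 26.8). ∠UGW = 141.6° gives GW at -141° from the x-axis; with |GW| = 24.2, W = (-46.9, 11.5). Then |EW| = |W − E| = 31.6.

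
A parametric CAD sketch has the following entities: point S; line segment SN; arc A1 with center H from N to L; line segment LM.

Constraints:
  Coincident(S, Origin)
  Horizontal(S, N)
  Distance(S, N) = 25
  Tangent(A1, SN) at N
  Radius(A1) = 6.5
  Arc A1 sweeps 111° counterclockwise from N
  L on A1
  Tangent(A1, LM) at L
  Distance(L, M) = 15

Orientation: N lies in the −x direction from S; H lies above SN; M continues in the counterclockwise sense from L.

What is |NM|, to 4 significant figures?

22.84

On A1, N sits at bearing -90° from H; a 111° counterclockwise sweep puts L at bearing 21°, so L = H + 6.5·(cos 21°, sin 21°) = (-18.93, 8.829). Since A1 is tangent to LM there, HL ⟂ LM, so LM runs along (−sin 21°, cos 21°); with |LM| = 15.0, M = (-24.31, 22.83). Then |NM| = |M − N| = 22.84.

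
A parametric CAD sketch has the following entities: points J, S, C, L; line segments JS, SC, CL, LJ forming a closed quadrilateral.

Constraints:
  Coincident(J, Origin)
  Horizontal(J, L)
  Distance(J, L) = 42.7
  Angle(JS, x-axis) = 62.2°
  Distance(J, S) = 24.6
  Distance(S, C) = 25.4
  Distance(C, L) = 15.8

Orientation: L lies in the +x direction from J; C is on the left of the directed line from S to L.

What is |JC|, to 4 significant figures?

38.42

Checks: J = (0.00, 0.00) ✓; |SC| = 25.40 ✓; |CL| = 15.80 ✓.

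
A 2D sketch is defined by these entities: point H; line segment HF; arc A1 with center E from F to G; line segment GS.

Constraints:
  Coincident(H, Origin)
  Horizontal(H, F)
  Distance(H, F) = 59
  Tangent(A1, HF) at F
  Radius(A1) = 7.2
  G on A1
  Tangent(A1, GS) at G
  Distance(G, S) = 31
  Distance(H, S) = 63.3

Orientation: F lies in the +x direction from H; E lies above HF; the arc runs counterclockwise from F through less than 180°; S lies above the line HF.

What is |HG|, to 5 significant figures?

66.199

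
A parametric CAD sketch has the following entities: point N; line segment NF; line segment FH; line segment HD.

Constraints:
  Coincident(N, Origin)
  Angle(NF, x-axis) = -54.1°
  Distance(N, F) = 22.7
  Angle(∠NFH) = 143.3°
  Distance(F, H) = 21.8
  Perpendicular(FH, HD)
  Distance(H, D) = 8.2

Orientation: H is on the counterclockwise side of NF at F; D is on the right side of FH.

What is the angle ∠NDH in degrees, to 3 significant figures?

61.4°

N is at the origin; NF runs at -54.1° with length 22.7, so F = 22.7·(cos -54.1°, sin -54.1°) = (13.3, -18.4). ∠NFH = 143.3°, so FH runs at -54.1° + (180° − 143.3°) = -17.4° from the x-axis; with |FH| = 21.8, H = F + 21.8·(cos -17.4°, sin -17.4°) = (34.1, -24.9). FH ⟂ HD; with |HD| = 8.2 on the right of FH, D = H + 8.2·(-0.299, -0.954) = (31.7, -32.7). Then cos ∠NDH = DN·DH / (|DN||DH|), giving 61.4°.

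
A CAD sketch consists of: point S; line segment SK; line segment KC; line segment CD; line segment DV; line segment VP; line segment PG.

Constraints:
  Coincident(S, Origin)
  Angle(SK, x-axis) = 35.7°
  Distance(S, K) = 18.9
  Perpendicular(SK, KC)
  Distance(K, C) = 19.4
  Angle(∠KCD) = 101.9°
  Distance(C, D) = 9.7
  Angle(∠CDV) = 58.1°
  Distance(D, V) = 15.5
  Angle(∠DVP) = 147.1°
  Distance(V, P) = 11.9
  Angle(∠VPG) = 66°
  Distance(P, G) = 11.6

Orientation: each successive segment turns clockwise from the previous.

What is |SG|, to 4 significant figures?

28.98

S is at the origin; SK runs at 35.7° with length 18.9, so K = (15.35, 11.03). SK is perpendicular to KC, so KC runs at -54.30°; with |KC| = 19.4, C = (26.67, -4.725). ∠KCD = 101.9° gives CD at -132.4° from the x-axis; with |CD| = 9.7, D = (20.13, -11.89). ∠CDV = 58.1° gives DV at 105.7° from the x-axis; with |DV| = 15.5, V = (15.93, 3.033). ∠DVP = 147.1° gives VP at 72.80° from the x-axis; with |VP| = 11.9, P = (19.45, 14.40). ∠VPG = 66.0° gives PG at -41.20° from the x-axis; with |PG| = 11.6, G = (28.18, 6.760). Then |SG| = |G − S| = 28.98.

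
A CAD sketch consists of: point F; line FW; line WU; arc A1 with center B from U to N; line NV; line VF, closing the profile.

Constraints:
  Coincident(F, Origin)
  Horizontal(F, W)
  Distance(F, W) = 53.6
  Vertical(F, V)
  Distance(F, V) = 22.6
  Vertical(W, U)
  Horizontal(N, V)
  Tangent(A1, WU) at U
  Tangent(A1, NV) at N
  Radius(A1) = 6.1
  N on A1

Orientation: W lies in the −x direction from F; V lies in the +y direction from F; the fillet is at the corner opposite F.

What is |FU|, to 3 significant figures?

56.1

The virtual corner opposite F is at (-53.6, 22.6). The tangent condition forces BU to be normal to WU and tangency of A1 to NV means the radius BN is perpendicular to NV, with radius 6.1, so the center B sits 6.1 in from both sides at B = (-47.5, 16.5). That places the tangent points at U = (-53.6, 16.5) on WU and N = (-47.5, 22.6) on NV. Then |FU| = |U − F| = 56.1.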